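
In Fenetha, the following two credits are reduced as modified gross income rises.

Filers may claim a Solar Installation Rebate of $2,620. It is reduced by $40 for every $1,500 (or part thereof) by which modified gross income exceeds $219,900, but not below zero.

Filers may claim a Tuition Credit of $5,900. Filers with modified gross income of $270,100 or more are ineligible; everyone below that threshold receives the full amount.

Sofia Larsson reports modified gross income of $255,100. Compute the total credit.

Solar Installation Rebate: income exceeds $219,900 by $35,200, which is 24 full-or-partial $1,500 increments; reduction = 24 × $40 = $960, leaving $1,660.
Tuition Credit: $255,100 is below the $270,100 cutoff, so the full $5,900 applies.
Total: $1,660 + $5,900 = $7,560.

$7,560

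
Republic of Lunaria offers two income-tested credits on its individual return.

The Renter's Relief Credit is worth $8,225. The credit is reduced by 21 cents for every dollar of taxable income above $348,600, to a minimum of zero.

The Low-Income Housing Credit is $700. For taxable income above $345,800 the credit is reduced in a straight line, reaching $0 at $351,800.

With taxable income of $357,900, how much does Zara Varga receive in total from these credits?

$6,272

Renter's Relief Credit: 21% of the $9,300 excess over $348,600 is $1,953; credit = $8,225 − $1,953 = $6,272.
Low-Income Housing Credit: $357,900 is at or above $351,800, so the credit is $0.
Total: $6,272 + $0 = $6,272.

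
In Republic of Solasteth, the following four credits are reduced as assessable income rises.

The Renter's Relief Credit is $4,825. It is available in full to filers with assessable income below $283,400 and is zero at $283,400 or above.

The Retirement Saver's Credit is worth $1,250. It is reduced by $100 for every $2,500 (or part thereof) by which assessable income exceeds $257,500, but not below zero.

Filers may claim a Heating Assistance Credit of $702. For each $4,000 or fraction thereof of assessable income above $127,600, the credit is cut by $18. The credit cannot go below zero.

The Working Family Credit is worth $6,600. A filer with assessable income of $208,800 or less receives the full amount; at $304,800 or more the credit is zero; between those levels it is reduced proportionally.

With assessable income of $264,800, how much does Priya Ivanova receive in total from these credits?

$8,597

Renter's Relief Credit: $264,800 is below the $283,400 cutoff, so the full $4,825 applies.
Retirement Saver's Credit: income exceeds $257,500 by $7,300, which is 3 full-or-partial $2,500 increments; reduction = 3 × $100 = $300, leaving $950.
Heating Assistance Credit: income exceeds $127,600 by $137,200, which is 35 full-or-partial $4,000 increments; reduction = 35 × $18 = $630, leaving $72.
Working Family Credit: $264,800 is $56,000 into a $96,000 phase-out range, leaving 40,000/96,000 of the credit: $6,600 × 40,000/96,000 = $2,750.
Total: $4,825 + $950 + $72 + $2,750 = $8,597.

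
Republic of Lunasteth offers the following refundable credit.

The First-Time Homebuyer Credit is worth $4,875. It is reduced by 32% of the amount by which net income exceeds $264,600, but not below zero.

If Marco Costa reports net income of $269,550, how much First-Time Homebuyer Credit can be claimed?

$3,291

First-Time Homebuyer Credit: 32% of the $4,950 excess over $264,600 is $1,584; credit = $4,875 − $1,584 = $3,291.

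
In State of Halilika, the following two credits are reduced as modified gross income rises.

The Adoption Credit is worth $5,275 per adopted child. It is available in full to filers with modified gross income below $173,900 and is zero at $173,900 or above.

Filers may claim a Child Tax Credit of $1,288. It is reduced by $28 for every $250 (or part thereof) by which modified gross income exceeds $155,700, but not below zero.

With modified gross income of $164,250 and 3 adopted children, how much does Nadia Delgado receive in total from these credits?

$16,133

Adoption Credit: base = 3 × $5,275 = $15,825. $164,250 is below the $173,900 cutoff, so the full $15,825 applies.
Child Tax Credit: income exceeds $155,700 by $8,550, which is 35 full-or-partial $250 increments; reduction = 35 × $28 = $980, leaving $308.
Total: $15,825 + $308 = $16,133.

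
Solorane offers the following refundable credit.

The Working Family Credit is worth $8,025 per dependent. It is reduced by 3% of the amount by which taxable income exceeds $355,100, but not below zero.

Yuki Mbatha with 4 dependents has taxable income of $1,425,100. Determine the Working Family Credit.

$0

Working Family Credit: base = 4 × $8,025 = $32,100. 3% of the $1,070,000 excess over $355,100 is $32,100 ≥ base, so the credit is $0.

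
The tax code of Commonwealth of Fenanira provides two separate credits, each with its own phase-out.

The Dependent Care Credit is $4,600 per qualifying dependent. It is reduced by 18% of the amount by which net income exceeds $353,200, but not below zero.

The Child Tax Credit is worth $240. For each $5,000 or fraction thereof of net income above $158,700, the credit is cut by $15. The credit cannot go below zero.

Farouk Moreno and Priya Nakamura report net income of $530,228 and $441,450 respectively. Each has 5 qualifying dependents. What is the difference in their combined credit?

Farouk ($530,228): Dependent Care Credit: base = 5 × $4,600 = $23,000. 18% of the $177,028 excess over $353,200 is $31,865.04 ≥ base, so the credit is $0. Child Tax Credit: income exceeds $158,700 by $371,528 → 75 increments × $15 = $1,125 ≥ base, so the credit is $0. total $0 + $0 = $0
Priya ($441,450): Dependent Care Credit: base = 5 × $4,600 = $23,000. 18% of the $88,250 excess over $353,200 is $15,885; credit = $23,000 − $15,885 = $7,115. Child Tax Credit: income exceeds $158,700 by $282,750 → 57 increments × $15 = $855 ≥ base, so the credit is $0. total $7,115 + $0 = $7,115
Difference: |$0 − $7,115| = $7,115.

$7,115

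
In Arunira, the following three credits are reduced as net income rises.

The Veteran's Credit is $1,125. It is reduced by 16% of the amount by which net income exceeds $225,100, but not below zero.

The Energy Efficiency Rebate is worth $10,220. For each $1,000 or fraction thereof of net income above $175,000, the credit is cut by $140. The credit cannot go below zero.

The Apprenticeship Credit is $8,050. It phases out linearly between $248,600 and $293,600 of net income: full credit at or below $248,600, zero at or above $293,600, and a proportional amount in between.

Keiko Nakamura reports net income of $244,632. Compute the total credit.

Veteran's Credit: 16% of the $19,532 excess over $225,100 is $3,125.12 ≥ base, so the credit is $0.
Energy Efficiency Rebate: income exceeds $175,000 by $69,632, which is 70 full-or-partial $1,000 increments; reduction = 70 × $140 = $9,800, leaving $420.
Apprenticeship Credit: $244,632 is at or below the $248,600 threshold, so the full $8,050 applies.
Total: $0 + $420 + $8,050 = $8,470.

$8,470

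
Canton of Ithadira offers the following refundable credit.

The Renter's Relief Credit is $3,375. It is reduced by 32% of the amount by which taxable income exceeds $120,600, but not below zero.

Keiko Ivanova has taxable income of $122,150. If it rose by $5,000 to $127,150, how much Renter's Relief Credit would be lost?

At $122,150 — 32% of the $1,550 excess over $120,600 is $496; credit = $3,375 − $496 = $2,879.
At $127,150 — 32% of the $6,550 excess over $120,600 is $2,096; credit = $3,375 − $2,096 = $1,279.
Lost: $2,879 − $1,279 = $1,600.

$1,600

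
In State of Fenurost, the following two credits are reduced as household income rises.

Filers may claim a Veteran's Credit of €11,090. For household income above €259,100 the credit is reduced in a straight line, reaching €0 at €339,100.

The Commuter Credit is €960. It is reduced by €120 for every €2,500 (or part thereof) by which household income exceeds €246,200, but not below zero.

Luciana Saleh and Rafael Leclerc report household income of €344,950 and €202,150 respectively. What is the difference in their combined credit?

€12,050

Luciana (€344,950): Veteran's Credit: €344,950 is at or above €339,100, so the credit is €0. Commuter Credit: income exceeds €246,200 by €98,750 → 40 increments × €120 = €4,800 ≥ base, so the credit is €0. total €0 + €0 = €0
Rafael (€202,150): Veteran's Credit: €202,150 is at or below the €259,100 threshold, so the full €11,090 applies. Commuter Credit: €202,150 is at or below the €246,200 threshold, so the full €960 applies. total €11,090 + €960 = €12,050
Difference: |€0 − €12,050| = €12,050.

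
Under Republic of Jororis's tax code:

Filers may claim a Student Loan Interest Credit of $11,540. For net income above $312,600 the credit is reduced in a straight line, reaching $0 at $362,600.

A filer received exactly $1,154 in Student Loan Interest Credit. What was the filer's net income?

$1,154 is 1,154/11,540 of the full $11,540, so 10,386/11,540 of the $50,000 range has been used: income = $312,600 + $50,000 × 10,386/11,540 = $357,600.

$357,600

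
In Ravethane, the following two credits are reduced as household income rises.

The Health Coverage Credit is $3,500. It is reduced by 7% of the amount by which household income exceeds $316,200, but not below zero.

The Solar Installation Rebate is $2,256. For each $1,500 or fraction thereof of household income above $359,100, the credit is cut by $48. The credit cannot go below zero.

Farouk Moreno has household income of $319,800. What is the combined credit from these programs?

$5,504

Health Coverage Credit: 7% of the $3,600 excess over $316,200 is $252; credit = $3,500 − $252 = $3,248.
Solar Installation Rebate: $319,800 is at or below the $359,100 threshold, so the full $2,256 applies.
Total: $3,248 + $2,256 = $5,504.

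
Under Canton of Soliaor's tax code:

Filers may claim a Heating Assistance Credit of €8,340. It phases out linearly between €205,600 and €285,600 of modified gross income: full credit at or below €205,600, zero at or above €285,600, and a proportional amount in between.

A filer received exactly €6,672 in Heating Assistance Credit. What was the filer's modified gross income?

€221,600

€6,672 is 6,672/8,340 of the full €8,340, so 1,668/8,340 of the €80,000 range has been used: income = €205,600 + €80,000 × 1,668/8,340 = €221,600.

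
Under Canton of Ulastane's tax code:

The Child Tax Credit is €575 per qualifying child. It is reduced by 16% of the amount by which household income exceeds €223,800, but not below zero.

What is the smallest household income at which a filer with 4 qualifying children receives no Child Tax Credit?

€238,175

Full credit = 4 × €575 = €2,300.
The credit falls by 16% of each euro above €223,800, so it reaches zero when the excess is €2,300 / 16% = €14,375: income = €223,800 + €14,375 = €238,175.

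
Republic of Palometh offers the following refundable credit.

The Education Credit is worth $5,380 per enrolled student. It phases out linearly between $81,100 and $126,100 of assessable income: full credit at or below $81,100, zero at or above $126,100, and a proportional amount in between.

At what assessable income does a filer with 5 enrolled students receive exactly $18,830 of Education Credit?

Full credit = 5 × $5,380 = $26,900.
$18,830 is 18,830/26,900 of the full $26,900, so 8,070/26,900 of the $45,000 range has been used: income = $81,100 + $45,000 × 8,070/26,900 = $94,600.

$94,600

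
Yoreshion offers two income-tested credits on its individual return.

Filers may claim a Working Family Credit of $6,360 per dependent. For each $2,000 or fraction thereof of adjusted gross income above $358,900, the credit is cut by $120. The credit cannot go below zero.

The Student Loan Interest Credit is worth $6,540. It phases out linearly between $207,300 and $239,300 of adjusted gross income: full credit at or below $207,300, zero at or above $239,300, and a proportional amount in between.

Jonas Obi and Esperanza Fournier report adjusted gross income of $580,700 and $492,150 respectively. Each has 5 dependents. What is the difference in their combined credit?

Jonas ($580,700): Working Family Credit: base = 5 × $6,360 = $31,800. income exceeds $358,900 by $221,800, which is 111 full-or-partial $2,000 increments; reduction = 111 × $120 = $13,320, leaving $18,480. Student Loan Interest Credit: $580,700 is at or above $239,300, so the credit is $0. total $18,480 + $0 = $18,480
Esperanza ($492,150): Working Family Credit: base = 5 × $6,360 = $31,800. income exceeds $358,900 by $133,250, which is 67 full-or-partial $2,000 increments; reduction = 67 × $120 = $8,040, leaving $23,760. Student Loan Interest Credit: $492,150 is at or above $239,300, so the credit is $0. total $23,760 + $0 = $23,760
Difference: |$18,480 − $23,760| = $5,280.

$5,280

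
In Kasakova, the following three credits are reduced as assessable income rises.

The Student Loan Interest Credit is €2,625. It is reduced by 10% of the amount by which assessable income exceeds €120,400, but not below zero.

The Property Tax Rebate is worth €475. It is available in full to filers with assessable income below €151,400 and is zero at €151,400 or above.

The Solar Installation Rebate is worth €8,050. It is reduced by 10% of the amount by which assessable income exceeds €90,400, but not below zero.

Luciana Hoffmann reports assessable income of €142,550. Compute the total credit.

Student Loan Interest Credit: 10% of the €22,150 excess over €120,400 is €2,215; credit = €2,625 − €2,215 = €410.
Property Tax Rebate: €142,550 is below the €151,400 cutoff, so the full €475 applies.
Solar Installation Rebate: 10% of the €52,150 excess over €90,400 is €5,215; credit = €8,050 − €5,215 = €2,835.
Total: €410 + €475 + €2,835 = €3,720.

€3,720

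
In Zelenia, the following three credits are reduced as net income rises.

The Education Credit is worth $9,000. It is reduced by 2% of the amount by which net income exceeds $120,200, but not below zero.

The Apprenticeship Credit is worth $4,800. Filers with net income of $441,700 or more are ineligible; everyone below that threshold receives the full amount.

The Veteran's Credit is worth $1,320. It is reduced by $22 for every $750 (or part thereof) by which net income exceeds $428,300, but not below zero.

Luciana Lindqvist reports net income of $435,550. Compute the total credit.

Education Credit: 2% of the $315,350 excess over $120,200 is $6,307; credit = $9,000 − $6,307 = $2,693.
Apprenticeship Credit: $435,550 is below the $441,700 cutoff, so the full $4,800 applies.
Veteran's Credit: income exceeds $428,300 by $7,250, which is 10 full-or-partial $750 increments; reduction = 10 × $22 = $220, leaving $1,100.
Total: $2,693 + $4,800 + $1,100 = $8,593.

$8,593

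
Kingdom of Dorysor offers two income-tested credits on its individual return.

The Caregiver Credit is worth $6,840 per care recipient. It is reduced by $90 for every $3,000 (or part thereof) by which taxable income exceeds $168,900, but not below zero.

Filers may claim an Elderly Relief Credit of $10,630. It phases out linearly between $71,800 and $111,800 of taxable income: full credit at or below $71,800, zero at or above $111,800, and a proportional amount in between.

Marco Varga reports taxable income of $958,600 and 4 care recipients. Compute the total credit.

$3,600

Caregiver Credit: base = 4 × $6,840 = $27,360. income exceeds $168,900 by $789,700, which is 264 full-or-partial $3,000 increments; reduction = 264 × $90 = $23,760, leaving $3,600.
Elderly Relief Credit: $958,600 is at or above $111,800, so the credit is $0.
Total: $3,600 + $0 = $3,600.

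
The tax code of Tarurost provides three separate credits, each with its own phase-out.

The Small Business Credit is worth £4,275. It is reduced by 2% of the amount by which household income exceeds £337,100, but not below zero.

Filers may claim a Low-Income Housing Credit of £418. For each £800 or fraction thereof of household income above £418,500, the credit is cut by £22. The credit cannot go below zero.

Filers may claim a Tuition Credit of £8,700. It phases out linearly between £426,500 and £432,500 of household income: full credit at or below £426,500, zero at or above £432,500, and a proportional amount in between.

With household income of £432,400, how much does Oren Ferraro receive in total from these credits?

£2,536

Small Business Credit: 2% of the £95,300 excess over £337,100 is £1,906; credit = £4,275 − £1,906 = £2,369.
Low-Income Housing Credit: income exceeds £418,500 by £13,900, which is 18 full-or-partial £800 increments; reduction = 18 × £22 = £396, leaving £22.
Tuition Credit: £432,400 is £5,900 into a £6,000 phase-out range, leaving 100/6,000 of the credit: £8,700 × 100/6,000 = £145.
Total: £2,369 + £22 + £145 = £2,536.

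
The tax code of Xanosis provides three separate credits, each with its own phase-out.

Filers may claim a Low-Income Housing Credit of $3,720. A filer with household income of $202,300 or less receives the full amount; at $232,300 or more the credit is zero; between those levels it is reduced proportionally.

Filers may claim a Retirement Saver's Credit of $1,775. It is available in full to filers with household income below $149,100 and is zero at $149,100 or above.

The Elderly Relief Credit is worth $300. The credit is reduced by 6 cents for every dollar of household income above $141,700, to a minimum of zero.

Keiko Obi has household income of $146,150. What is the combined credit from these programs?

Low-Income Housing Credit: $146,150 is at or below the $202,300 threshold, so the full $3,720 applies.
Retirement Saver's Credit: $146,150 is below the $149,100 cutoff, so the full $1,775 applies.
Elderly Relief Credit: 6% of the $4,450 excess over $141,700 is $267; credit = $300 − $267 = $33.
Total: $3,720 + $1,775 + $33 = $5,528.

$5,528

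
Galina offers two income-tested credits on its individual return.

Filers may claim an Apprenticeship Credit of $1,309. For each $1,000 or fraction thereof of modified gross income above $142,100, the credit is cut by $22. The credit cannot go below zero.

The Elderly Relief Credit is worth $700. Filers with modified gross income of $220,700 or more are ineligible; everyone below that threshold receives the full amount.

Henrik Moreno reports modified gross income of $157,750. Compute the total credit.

$1,657

Apprenticeship Credit: income exceeds $142,100 by $15,650, which is 16 full-or-partial $1,000 increments; reduction = 16 × $22 = $352, leaving $957.
Elderly Relief Credit: $157,750 is below the $220,700 cutoff, so the full $700 applies.
Total: $957 + $700 = $1,657.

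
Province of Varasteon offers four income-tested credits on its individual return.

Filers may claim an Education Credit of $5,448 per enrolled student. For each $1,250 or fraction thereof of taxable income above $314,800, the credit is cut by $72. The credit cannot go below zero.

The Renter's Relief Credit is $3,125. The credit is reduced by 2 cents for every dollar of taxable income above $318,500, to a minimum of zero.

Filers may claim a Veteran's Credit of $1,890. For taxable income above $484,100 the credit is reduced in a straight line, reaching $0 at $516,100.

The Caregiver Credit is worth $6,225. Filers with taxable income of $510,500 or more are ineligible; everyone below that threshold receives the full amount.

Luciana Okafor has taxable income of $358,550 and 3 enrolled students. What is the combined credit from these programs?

$24,263

Education Credit: base = 3 × $5,448 = $16,344. income exceeds $314,800 by $43,750, which is 35 full-or-partial $1,250 increments; reduction = 35 × $72 = $2,520, leaving $13,824.
Renter's Relief Credit: 2% of the $40,050 excess over $318,500 is $801; credit = $3,125 − $801 = $2,324.
Veteran's Credit: $358,550 is at or below the $484,100 threshold, so the full $1,890 applies.
Caregiver Credit: $358,550 is below the $510,500 cutoff, so the full $6,225 applies.
Total: $13,824 + $2,324 + $1,890 + $6,225 = $24,263.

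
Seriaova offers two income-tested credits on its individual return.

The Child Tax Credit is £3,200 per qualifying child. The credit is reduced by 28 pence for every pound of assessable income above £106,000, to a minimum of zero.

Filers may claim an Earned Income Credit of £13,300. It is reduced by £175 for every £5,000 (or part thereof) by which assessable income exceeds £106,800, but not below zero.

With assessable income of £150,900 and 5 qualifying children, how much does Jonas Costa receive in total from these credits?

£15,153

Child Tax Credit: base = 5 × £3,200 = £16,000. 28% of the £44,900 excess over £106,000 is £12,572; credit = £16,000 − £12,572 = £3,428.
Earned Income Credit: income exceeds £106,800 by £44,100, which is 9 full-or-partial £5,000 increments; reduction = 9 × £175 = £1,575, leaving £11,725.
Total: £3,428 + £11,725 = £15,153.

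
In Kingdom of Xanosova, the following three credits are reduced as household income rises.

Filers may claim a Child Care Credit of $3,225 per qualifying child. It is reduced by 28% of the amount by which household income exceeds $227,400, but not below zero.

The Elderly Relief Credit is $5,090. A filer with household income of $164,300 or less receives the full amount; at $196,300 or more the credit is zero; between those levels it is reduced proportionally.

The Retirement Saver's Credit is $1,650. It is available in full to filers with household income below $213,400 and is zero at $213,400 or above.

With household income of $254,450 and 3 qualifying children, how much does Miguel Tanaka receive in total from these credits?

$2,101

Child Care Credit: base = 3 × $3,225 = $9,675. 28% of the $27,050 excess over $227,400 is $7,574; credit = $9,675 − $7,574 = $2,101.
Elderly Relief Credit: $254,450 is at or above $196,300, so the credit is $0.
Retirement Saver's Credit: $254,450 meets or exceeds the $213,400 cutoff, so the credit is $0.
Total: $2,101 + $0 + $0 = $2,101.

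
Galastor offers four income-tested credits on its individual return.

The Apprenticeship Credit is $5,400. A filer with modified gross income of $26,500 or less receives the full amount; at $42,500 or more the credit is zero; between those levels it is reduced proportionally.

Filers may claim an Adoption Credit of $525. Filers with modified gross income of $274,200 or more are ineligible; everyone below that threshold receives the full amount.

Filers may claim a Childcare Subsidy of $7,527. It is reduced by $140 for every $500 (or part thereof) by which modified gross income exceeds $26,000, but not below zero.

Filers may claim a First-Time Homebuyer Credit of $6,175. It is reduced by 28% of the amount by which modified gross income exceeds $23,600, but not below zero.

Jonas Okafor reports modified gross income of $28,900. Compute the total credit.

$16,493

Apprenticeship Credit: $28,900 is $2,400 into a $16,000 phase-out range, leaving 13,600/16,000 of the credit: $5,400 × 13,600/16,000 = $4,590.
Adoption Credit: $28,900 is below the $274,200 cutoff, so the full $525 applies.
Childcare Subsidy: income exceeds $26,000 by $2,900, which is 6 full-or-partial $500 increments; reduction = 6 × $140 = $840, leaving $6,687.
First-Time Homebuyer Credit: 28% of the $5,300 excess over $23,600 is $1,484; credit = $6,175 − $1,484 = $4,691.
Total: $4,590 + $525 + $6,687 + $4,691 = $16,493.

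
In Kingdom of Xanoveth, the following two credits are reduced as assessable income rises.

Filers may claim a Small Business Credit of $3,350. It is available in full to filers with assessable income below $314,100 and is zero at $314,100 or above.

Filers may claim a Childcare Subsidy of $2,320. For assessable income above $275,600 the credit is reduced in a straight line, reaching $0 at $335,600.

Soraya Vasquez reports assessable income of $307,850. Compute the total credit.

Small Business Credit: $307,850 is below the $314,100 cutoff, so the full $3,350 applies.
Childcare Subsidy: $307,850 is $32,250 into a $60,000 phase-out range, leaving 27,750/60,000 of the credit: $2,320 × 27,750/60,000 = $1,073.
Total: $3,350 + $1,073 = $4,423.

$4,423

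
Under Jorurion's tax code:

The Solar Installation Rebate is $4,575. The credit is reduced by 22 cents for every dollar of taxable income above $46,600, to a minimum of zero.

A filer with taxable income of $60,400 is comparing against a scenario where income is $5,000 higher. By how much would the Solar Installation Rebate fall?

At $60,400 — 22% of the $13,800 excess over $46,600 is $3,036; credit = $4,575 − $3,036 = $1,539.
At $65,400 — 22% of the $18,800 excess over $46,600 is $4,136; credit = $4,575 − $4,136 = $439.
Lost: $1,539 − $439 = $1,100.

$1,100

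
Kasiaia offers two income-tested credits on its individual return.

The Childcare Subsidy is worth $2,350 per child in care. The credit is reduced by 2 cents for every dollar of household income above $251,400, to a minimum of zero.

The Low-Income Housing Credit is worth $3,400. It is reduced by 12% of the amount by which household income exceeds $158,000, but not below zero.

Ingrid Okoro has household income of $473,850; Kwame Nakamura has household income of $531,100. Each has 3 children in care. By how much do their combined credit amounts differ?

$1,145

Ingrid ($473,850): Childcare Subsidy: base = 3 × $2,350 = $7,050. 2% of the $222,450 excess over $251,400 is $4,449; credit = $7,050 − $4,449 = $2,601. Low-Income Housing Credit: 12% of the $315,850 excess over $158,000 is $37,902 ≥ base, so the credit is $0. total $2,601 + $0 = $2,601
Kwame ($531,100): Childcare Subsidy: base = 3 × $2,350 = $7,050. 2% of the $279,700 excess over $251,400 is $5,594; credit = $7,050 − $5,594 = $1,456. Low-Income Housing Credit: 12% of the $373,100 excess over $158,000 is $44,772 ≥ base, so the credit is $0. total $1,456 + $0 = $1,456
Difference: |$2,601 − $1,456| = $1,145.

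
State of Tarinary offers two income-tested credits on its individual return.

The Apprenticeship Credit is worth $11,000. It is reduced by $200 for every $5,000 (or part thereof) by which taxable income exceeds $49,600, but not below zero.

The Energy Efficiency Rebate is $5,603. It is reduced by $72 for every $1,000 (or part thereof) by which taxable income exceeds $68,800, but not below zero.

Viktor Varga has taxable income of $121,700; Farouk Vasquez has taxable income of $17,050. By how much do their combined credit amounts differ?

Viktor ($121,700): Apprenticeship Credit: income exceeds $49,600 by $72,100, which is 15 full-or-partial $5,000 increments; reduction = 15 × $200 = $3,000, leaving $8,000. Energy Efficiency Rebate: income exceeds $68,800 by $52,900, which is 53 full-or-partial $1,000 increments; reduction = 53 × $72 = $3,816, leaving $1,787. total $8,000 + $1,787 = $9,787
Farouk ($17,050): Apprenticeship Credit: $17,050 is at or below the $49,600 threshold, so the full $11,000 applies. Energy Efficiency Rebate: $17,050 is at or below the $68,800 threshold, so the full $5,603 applies. total $11,000 + $5,603 = $16,603
Difference: |$9,787 − $16,603| = $6,816.

$6,816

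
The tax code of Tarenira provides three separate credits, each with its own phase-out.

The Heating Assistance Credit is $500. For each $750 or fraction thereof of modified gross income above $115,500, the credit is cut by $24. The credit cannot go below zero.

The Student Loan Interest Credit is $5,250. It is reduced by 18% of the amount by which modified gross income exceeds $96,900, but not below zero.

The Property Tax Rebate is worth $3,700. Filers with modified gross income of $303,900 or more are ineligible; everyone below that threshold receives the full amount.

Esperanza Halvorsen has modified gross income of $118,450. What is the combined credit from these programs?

Heating Assistance Credit: income exceeds $115,500 by $2,950, which is 4 full-or-partial $750 increments; reduction = 4 × $24 = $96, leaving $404.
Student Loan Interest Credit: 18% of the $21,550 excess over $96,900 is $3,879; credit = $5,250 − $3,879 = $1,371.
Property Tax Rebate: $118,450 is below the $303,900 cutoff, so the full $3,700 applies.
Total: $404 + $1,371 + $3,700 = $5,475.

$5,475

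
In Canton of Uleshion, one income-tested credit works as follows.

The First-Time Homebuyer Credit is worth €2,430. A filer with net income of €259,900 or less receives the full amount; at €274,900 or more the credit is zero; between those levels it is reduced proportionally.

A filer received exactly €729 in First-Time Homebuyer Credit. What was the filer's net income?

€729 is 729/2,430 of the full €2,430, so 1,701/2,430 of the €15,000 range has been used: income = €259,900 + €15,000 × 1,701/2,430 = €270,400.

€270,400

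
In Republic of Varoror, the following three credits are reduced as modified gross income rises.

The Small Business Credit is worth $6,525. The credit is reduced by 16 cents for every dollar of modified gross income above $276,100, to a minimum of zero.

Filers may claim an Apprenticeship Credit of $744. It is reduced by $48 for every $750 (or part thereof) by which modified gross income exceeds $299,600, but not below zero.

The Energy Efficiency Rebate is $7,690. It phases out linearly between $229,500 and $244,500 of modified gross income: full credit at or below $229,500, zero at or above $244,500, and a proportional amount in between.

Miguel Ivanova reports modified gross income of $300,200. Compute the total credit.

$3,365

Small Business Credit: 16% of the $24,100 excess over $276,100 is $3,856; credit = $6,525 − $3,856 = $2,669.
Apprenticeship Credit: income exceeds $299,600 by $600, which is 1 full-or-partial $750 increment; reduction = 1 × $48 = $48, leaving $696.
Energy Efficiency Rebate: $300,200 is at or above $244,500, so the credit is $0.
Total: $2,669 + $696 + $0 = $3,365.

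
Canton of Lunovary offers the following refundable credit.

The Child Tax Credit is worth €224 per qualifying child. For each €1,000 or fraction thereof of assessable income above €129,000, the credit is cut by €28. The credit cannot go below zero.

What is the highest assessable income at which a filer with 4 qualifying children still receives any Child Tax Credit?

Full credit = 4 × €224 = €896.
After 31 increments the reduction is 31 × €28 = €868, leaving €28; one more increment wipes it out. Increment 31 ends at excess 31 × €1,000 = €31,000, so the highest qualifying income is €129,000 + €31,000 = €160,000.

€160,000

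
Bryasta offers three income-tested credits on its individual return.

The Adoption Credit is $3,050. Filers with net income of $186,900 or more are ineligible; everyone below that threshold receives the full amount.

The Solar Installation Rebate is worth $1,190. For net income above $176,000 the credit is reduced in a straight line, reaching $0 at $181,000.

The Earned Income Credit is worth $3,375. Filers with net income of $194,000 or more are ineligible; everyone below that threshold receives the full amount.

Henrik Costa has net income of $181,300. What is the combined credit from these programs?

Adoption Credit: $181,300 is below the $186,900 cutoff, so the full $3,050 applies.
Solar Installation Rebate: $181,300 is at or above $181,000, so the credit is $0.
Earned Income Credit: $181,300 is below the $194,000 cutoff, so the full $3,375 applies.
Total: $3,050 + $0 + $3,375 = $6,425.

$6,425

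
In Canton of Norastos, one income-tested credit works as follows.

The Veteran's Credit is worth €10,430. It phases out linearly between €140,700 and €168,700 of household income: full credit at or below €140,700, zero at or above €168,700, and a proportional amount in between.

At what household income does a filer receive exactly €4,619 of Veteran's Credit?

€4,619 is 4,619/10,430 of the full €10,430, so 5,811/10,430 of the €28,000 range has been used: income = €140,700 + €28,000 × 5,811/10,430 = €156,300.

€156,300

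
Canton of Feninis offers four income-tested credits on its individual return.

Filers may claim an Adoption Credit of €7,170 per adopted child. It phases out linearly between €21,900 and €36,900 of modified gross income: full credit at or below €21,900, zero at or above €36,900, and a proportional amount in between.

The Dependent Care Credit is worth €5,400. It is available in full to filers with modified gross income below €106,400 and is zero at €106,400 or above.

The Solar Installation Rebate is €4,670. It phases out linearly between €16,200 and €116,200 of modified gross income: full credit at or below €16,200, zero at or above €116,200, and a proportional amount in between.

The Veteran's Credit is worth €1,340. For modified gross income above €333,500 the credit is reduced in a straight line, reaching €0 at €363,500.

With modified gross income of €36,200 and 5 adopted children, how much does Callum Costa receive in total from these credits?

Adoption Credit: base = 5 × €7,170 = €35,850. €36,200 is €14,300 into a €15,000 phase-out range, leaving 700/15,000 of the credit: €35,850 × 700/15,000 = €1,673.
Dependent Care Credit: €36,200 is below the €106,400 cutoff, so the full €5,400 applies.
Solar Installation Rebate: €36,200 is €20,000 into a €100,000 phase-out range, leaving 80,000/100,000 of the credit: €4,670 × 80,000/100,000 = €3,736.
Veteran's Credit: €36,200 is at or below the €333,500 threshold, so the full €1,340 applies.
Total: €1,673 + €5,400 + €3,736 + €1,340 = €12,149.

€12,149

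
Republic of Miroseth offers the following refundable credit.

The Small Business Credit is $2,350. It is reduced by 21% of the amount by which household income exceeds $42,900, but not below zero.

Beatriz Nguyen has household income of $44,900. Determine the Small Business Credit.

$1,930

Small Business Credit: 21% of the $2,000 excess over $42,900 is $420; credit = $2,350 − $420 = $1,930.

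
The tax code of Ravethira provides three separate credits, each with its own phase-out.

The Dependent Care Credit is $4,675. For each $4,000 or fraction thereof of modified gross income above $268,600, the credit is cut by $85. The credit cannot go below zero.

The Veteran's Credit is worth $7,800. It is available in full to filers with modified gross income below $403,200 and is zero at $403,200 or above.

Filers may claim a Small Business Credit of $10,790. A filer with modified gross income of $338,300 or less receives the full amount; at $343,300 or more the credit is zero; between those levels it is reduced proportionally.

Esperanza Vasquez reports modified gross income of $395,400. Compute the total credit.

Dependent Care Credit: income exceeds $268,600 by $126,800, which is 32 full-or-partial $4,000 increments; reduction = 32 × $85 = $2,720, leaving $1,955.
Veteran's Credit: $395,400 is below the $403,200 cutoff, so the full $7,800 applies.
Small Business Credit: $395,400 is at or above $343,300, so the credit is $0.
Total: $1,955 + $7,800 + $0 = $9,755.

$9,755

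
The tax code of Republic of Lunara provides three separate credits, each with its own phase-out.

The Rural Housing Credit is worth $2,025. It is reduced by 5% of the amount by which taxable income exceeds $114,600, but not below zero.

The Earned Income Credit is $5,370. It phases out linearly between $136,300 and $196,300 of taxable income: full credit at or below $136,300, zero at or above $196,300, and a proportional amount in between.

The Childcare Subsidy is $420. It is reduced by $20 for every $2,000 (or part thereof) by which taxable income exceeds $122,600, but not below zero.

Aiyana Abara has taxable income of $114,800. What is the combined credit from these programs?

$7,805

Rural Housing Credit: 5% of the $200 excess over $114,600 is $10; credit = $2,025 − $10 = $2,015.
Earned Income Credit: $114,800 is at or below the $136,300 threshold, so the full $5,370 applies.
Childcare Subsidy: $114,800 is at or below the $122,600 threshold, so the full $420 applies.
Total: $2,015 + $5,370 + $420 = $7,805.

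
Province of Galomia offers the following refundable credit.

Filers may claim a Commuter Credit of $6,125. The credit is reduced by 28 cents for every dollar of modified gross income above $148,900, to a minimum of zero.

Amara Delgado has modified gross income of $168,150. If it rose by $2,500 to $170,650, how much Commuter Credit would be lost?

At $168,150 — 28% of the $19,250 excess over $148,900 is $5,390; credit = $6,125 − $5,390 = $735.
At $170,650 — 28% of the $21,750 excess over $148,900 is $6,090; credit = $6,125 − $6,090 = $35.
Lost: $735 − $35 = $700.

$700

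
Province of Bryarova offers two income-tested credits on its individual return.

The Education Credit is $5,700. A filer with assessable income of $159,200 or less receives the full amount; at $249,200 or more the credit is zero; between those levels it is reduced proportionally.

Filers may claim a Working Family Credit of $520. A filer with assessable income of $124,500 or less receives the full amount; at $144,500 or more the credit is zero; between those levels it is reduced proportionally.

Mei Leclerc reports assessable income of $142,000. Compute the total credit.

Education Credit: $142,000 is at or below the $159,200 threshold, so the full $5,700 applies.
Working Family Credit: $142,000 is $17,500 into a $20,000 phase-out range, leaving 2,500/20,000 of the credit: $520 × 2,500/20,000 = $65.
Total: $5,700 + $65 = $5,765.

$5,765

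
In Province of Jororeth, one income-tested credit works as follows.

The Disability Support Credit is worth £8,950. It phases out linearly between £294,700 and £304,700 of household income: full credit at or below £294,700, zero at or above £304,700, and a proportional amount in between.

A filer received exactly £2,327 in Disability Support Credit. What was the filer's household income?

£302,100

£2,327 is 2,327/8,950 of the full £8,950, so 6,623/8,950 of the £10,000 range has been used: income = £294,700 + £10,000 × 6,623/8,950 = £302,100.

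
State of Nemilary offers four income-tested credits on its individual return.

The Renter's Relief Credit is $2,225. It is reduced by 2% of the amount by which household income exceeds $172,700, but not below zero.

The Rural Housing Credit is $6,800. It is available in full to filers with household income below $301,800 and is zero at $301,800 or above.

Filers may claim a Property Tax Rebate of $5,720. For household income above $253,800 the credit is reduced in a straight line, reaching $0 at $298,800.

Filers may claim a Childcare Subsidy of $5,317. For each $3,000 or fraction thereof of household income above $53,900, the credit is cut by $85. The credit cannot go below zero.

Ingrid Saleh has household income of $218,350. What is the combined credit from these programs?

$14,474

Renter's Relief Credit: 2% of the $45,650 excess over $172,700 is $913; credit = $2,225 − $913 = $1,312.
Rural Housing Credit: $218,350 is below the $301,800 cutoff, so the full $6,800 applies.
Property Tax Rebate: $218,350 is at or below the $253,800 threshold, so the full $5,720 applies.
Childcare Subsidy: income exceeds $53,900 by $164,450, which is 55 full-or-partial $3,000 increments; reduction = 55 × $85 = $4,675, leaving $642.
Total: $1,312 + $6,800 + $5,720 + $642 = $14,474.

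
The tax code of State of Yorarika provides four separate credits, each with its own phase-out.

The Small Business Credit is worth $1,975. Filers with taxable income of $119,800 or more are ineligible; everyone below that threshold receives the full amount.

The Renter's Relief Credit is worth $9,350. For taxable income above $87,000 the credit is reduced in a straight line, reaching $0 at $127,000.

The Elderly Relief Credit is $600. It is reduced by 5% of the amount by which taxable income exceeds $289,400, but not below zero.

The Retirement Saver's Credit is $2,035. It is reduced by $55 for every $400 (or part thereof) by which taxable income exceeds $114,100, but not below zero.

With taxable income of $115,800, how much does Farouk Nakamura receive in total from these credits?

Small Business Credit: $115,800 is below the $119,800 cutoff, so the full $1,975 applies.
Renter's Relief Credit: $115,800 is $28,800 into a $40,000 phase-out range, leaving 11,200/40,000 of the credit: $9,350 × 11,200/40,000 = $2,618.
Elderly Relief Credit: $115,800 is at or below the $289,400 threshold, so the full $600 applies.
Retirement Saver's Credit: income exceeds $114,100 by $1,700, which is 5 full-or-partial $400 increments; reduction = 5 × $55 = $275, leaving $1,760.
Total: $1,975 + $2,618 + $600 + $1,760 = $6,953.

$6,953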